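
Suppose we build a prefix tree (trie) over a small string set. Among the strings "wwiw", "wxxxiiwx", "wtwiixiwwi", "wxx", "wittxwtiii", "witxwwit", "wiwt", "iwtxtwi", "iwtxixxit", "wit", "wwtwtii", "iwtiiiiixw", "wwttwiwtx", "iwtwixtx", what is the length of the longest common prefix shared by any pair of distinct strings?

4

Look for the deepest trie node that still has at least two words in its subtree.
e.g. "iwtxixxit" and "iwtxtwi" share the prefix "iwtx" of length 4; no pair shares a longer one.
Longest shared-prefix length: 4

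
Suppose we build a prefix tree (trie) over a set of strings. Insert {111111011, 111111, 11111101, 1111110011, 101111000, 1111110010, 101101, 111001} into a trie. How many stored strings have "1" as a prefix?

8

Walk to "1"; the words in its subtree are exactly those with that prefix.
Words under "1": 101101, 101111000, 111001, 111111, 1111110010, 1111110011, 11111101, 111111011
Count: 8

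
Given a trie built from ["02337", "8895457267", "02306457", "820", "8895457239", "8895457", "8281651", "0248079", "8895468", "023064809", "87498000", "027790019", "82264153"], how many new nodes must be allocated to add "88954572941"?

3

"88954572" is already a path in the trie; the remaining "941" must be added.
So 11 − 8 = 3 new nodes.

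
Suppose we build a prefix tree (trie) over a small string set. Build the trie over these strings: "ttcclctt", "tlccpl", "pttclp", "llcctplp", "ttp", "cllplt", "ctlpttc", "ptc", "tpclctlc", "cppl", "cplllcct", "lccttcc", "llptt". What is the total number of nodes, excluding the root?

66

For each word, the new-node count is its length minus the longest prefix already in the trie:
  "ttcclctt" → 8 new (t, t, c, c, l, c, t, t)
  "tlccpl" → prefix "t" already present; 5 new (l, c, c, p, l)
  "pttclp" → 6 new (p, t, t, c, l, p)
  "llcctplp" → 8 new (l, l, c, c, t, p, l, p)
  "ttp" → prefix "tt" already present; 1 new (p)
  "cllplt" → 6 new (c, l, l, p, l, t)
  "ctlpttc" → prefix "c" already present; 6 new (t, l, p, t, t, c)
  "ptc" → prefix "pt" already present; 1 new (c)
  "tpclctlc" → prefix "t" already present; 7 new (p, c, l, c, t, l, c)
  "cppl" → prefix "c" already present; 3 new (p, p, l)
  "cplllcct" → prefix "cp" already present; 6 new (l, l, l, c, c, t)
  "lccttcc" → prefix "l" already present; 6 new (c, c, t, t, c, c)
  "llptt" → prefix "ll" already present; 3 new (p, t, t)
Total nodes = 8 + 5 + 6 + 8 + 1 + 6 + 6 + 1 + 7 + 3 + 6 + 6 + 3 = 66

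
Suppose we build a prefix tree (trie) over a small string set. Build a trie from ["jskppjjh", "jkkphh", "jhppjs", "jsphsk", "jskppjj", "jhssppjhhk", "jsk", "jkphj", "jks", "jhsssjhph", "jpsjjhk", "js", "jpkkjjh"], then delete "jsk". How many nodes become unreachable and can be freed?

0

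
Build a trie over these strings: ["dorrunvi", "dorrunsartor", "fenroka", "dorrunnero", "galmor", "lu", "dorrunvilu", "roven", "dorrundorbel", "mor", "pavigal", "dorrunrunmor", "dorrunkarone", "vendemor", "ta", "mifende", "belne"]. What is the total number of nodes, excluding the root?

Trace insertions, counting only characters that open a new branch:
  "dorrunvi" → 8 new (d, o, r, r, u, n, v, i)
  "dorrunsartor" → prefix "dorrun" already present; 6 new (s, a, r, t, o, r)
  "fenroka" → 7 new (f, e, n, r, o, k, a)
  "dorrunnero" → prefix "dorrun" already present; 4 new (n, e, r, o)
  "galmor" → 6 new (g, a, l, m, o, r)
  "lu" → 2 new (l, u)
  "dorrunvilu" → prefix "dorrunvi" already present; 2 new (l, u)
  "roven" → 5 new (r, o, v, e, n)
  "dorrundorbel" → prefix "dorrun" already present; 6 new (d, o, r, b, e, l)
  "mor" → 3 new (m, o, r)
  "pavigal" → 7 new (p, a, v, i, g, a, l)
  "dorrunrunmor" → prefix "dorrun" already present; 6 new (r, u, n, m, o, r)
  "dorrunkarone" → prefix "dorrun" already present; 6 new (k, a, r, o, n, e)
  "vendemor" → 8 new (v, e, n, d, e, m, o, r)
  "ta" → 2 new (t, a)
  "mifende" → prefix "m" already present; 6 new (i, f, e, n, d, e)
  "belne" → 5 new (b, e, l, n, e)
Total nodes = 8 + 6 + 7 + 4 + 6 + 2 + 2 + 5 + 6 + 3 + 7 + 6 + 6 + 8 + 2 + 6 + 5 = 89

89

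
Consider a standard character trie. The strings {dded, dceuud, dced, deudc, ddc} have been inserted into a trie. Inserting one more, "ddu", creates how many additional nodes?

Walking "ddu" from the root, the first 2 characters ("dd") follow existing edges; "u" is the first miss.
New nodes needed: |"ddu"| − 2 = 3 − 2 = 1.

1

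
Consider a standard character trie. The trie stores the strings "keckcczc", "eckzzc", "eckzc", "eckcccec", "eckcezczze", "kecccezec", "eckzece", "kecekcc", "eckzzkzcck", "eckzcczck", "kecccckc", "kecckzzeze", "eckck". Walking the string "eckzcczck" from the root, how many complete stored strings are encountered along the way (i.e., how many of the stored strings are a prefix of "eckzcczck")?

2

Walk "eckzcczck" from the root; an end-of-word marker is hit whenever a stored word is a prefix of "eckzcczck".
Prefixes of the query that are stored words: "eckzc", "eckzcczck"
Count: 2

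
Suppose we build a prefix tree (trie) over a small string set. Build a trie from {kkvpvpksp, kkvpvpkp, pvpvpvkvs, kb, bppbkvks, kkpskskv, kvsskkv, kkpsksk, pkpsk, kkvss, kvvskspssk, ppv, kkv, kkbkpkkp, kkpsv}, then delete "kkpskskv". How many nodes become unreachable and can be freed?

After clearing the end-marker at "kkpskskv", prune upward until reaching a node still needed by another word.
The suffix "v" (1 node) is used only by "kkpskskv"; "kkpsksk" is itself a stored word, so pruning stops there.
Nodes removed: 1

1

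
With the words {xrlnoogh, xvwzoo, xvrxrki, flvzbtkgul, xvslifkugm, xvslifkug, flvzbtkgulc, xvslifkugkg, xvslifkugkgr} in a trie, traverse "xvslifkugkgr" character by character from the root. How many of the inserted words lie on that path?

Check each prefix of "xvslifkugkgr" against the stored set — each match is an end-marker on the path.
Prefixes of the query that are stored words: "xvslifkug", "xvslifkugkg", "xvslifkugkgr"
Count: 3

3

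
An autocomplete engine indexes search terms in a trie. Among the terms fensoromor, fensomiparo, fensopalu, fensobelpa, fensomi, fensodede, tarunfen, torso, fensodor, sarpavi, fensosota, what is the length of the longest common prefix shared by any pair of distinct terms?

Look for the deepest trie node that still has at least two words in its subtree.
"fensomi" and "fensomiparo" agree on "fensomi" (7 characters) before diverging; nothing deeper is shared.
Longest shared-prefix length: 7

7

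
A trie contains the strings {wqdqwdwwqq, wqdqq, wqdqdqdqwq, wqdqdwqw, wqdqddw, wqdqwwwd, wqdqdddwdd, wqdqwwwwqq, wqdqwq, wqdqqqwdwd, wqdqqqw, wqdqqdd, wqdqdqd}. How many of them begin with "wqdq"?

13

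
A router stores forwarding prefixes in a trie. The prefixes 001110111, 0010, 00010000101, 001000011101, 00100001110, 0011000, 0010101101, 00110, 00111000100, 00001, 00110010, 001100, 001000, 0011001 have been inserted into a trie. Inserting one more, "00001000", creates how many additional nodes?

3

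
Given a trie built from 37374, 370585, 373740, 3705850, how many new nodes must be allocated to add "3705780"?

3

Walking "3705780" from the root, the first 4 characters ("3705") follow existing edges; "7" is the first miss.
New nodes needed: |"3705780"| − 4 = 7 − 4 = 3.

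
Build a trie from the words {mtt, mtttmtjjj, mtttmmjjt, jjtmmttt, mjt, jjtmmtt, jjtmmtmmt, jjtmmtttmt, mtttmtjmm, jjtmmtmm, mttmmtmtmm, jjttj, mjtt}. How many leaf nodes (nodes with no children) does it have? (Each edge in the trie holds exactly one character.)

A leaf is a node with no children — equivalently, the end of a word that is not a proper prefix of any other stored word.
Those words: "jjtmmtmmt", "jjtmmtttmt", "jjttj", "mjtt", "mttmmtmtmm", "mtttmmjjt", "mtttmtjjj", "mtttmtjmm"
Leaf count: 8

8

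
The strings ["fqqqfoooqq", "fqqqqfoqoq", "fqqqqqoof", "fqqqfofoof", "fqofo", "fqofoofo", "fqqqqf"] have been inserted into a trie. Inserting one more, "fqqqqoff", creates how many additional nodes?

3

"fqqqq" is already a path in the trie; the remaining "off" must be added.
New nodes needed: |"fqqqqoff"| − 5 = 8 − 5 = 3.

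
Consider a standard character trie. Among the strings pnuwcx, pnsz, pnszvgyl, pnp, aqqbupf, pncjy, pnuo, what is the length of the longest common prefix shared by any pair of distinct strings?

4

Look for the deepest trie node that still has at least two words in its subtree.
"pnsz" and "pnszvgyl" agree on "pnsz" (4 characters) before diverging; nothing deeper is shared.
Longest shared-prefix length: 4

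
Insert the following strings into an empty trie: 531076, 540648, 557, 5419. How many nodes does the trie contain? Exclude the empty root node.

15

Trie structure (* marks end of a word):
(root)
└─ 5
   ├─ 3
   │  └─ 1
   │     └─ 0
   │        └─ 7
   │           └─ 6 *
   ├─ 4
   │  ├─ 0
   │  │  └─ 6
   │  │     └─ 4
   │  │        └─ 8 *
   │  └─ 1
   │     └─ 9 *
   └─ 5
      └─ 7 *
Counting every labelled node above: 15.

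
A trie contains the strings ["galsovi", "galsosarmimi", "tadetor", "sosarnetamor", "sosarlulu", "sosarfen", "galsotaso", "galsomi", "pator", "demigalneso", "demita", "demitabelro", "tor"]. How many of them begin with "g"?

4

Walk to "g"; the words in its subtree are exactly those with that prefix.
Words under "g": galsomi, galsosarmimi, galsotaso, galsovi
Count: 4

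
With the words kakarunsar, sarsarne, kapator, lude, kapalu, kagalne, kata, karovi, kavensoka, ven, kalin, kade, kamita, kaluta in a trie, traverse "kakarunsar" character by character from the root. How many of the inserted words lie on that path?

1

Walk "kakarunsar" from the root; an end-of-word marker is hit whenever a stored word is a prefix of "kakarunsar".
Prefixes of the query that are stored words: "kakarunsar"
Count: 1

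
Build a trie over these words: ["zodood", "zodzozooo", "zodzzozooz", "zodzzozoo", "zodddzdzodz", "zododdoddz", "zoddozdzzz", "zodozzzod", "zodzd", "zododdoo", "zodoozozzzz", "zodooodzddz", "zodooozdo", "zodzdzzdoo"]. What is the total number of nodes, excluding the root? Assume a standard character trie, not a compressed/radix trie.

Count nodes per top-level branch (shared prefixes stored once):
  'z'-branch (zodddzdzodz, zoddozdzzz, zododdoddz, zododdoo, zodood, zodooodzddz, zodooozdo, zodoozozzzz, zodozzzod, zodzd, zodzdzzdoo, zodzozooo, zodzzozoo, zodzzozooz): 65 nodes
Sum: 65

65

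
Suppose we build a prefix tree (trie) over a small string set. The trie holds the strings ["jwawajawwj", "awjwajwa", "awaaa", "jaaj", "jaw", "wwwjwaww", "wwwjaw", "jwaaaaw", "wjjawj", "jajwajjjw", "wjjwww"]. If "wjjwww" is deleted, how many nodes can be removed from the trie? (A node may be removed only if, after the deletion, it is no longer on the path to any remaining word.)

Walk "wjjwww" from the leaf back toward the root, removing each node that no remaining word uses.
The suffix "www" (3 nodes) is used only by "wjjwww"; the node for "wjj" still has the child "a", so pruning stops there.
Nodes removed: 3

3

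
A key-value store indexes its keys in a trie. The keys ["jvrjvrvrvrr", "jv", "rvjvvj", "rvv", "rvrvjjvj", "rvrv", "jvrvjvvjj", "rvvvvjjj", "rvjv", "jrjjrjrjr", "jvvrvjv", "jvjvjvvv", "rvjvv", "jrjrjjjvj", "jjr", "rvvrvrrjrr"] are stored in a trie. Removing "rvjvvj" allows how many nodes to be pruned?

A node on "rvjvvj"'s path can go only if nothing else ends at it or branches off below it.
The suffix "j" (1 node) is used only by "rvjvvj"; "rvjvv" is itself a stored word, so pruning stops there.
Nodes removed: 1

1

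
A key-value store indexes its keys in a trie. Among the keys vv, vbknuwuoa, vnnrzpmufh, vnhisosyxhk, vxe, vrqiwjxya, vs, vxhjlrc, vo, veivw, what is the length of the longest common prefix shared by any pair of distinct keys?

Look for the deepest trie node that still has at least two words in its subtree.
"vnhisosyxhk" and "vnnrzpmufh" agree on "vn" (2 characters) before diverging; nothing deeper is shared.
Longest shared-prefix length: 2

2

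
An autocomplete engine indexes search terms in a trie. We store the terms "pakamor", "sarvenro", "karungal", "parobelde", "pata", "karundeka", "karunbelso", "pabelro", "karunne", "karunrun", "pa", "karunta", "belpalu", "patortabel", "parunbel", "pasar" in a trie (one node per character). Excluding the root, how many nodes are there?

Count nodes per top-level branch (shared prefixes stored once):
  'b'-branch (belpalu): 7 nodes
  'k'-branch (karunbelso, karundeka, karungal, karunne, karunrun, karunta): 24 nodes
  'p'-branch (pa, pabelro, pakamor, parobelde, parunbel, pasar, pata, patortabel): 36 nodes
  's'-branch (sarvenro): 8 nodes
Sum: 75

75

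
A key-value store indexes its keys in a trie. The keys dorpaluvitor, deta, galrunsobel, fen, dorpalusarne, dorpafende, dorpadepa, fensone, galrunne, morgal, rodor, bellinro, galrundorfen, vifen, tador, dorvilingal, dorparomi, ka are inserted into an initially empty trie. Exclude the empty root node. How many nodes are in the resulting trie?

Count nodes per top-level branch (shared prefixes stored once):
  'b'-branch (bellinro): 8 nodes
  'd'-branch (deta, dorpadepa, dorpafende, dorpalusarne, dorpaluvitor, dorparomi, dorvilingal): 41 nodes
  'f'-branch (fen, fensone): 7 nodes
  'g'-branch (galrundorfen, galrunne, galrunsobel): 19 nodes
  'k'-branch (ka): 2 nodes
  'm'-branch (morgal): 6 nodes
  'r'-branch (rodor): 5 nodes
  't'-branch (tador): 5 nodes
  'v'-branch (vifen): 5 nodes
Sum: 98

98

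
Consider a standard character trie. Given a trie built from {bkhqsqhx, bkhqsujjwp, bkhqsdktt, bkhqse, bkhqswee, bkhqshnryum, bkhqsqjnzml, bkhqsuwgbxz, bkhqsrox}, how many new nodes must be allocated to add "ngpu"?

"ngpu" shares no prefix with any stored word, so all 4 characters open new nodes.
4 − 0 = 4 new nodes.

4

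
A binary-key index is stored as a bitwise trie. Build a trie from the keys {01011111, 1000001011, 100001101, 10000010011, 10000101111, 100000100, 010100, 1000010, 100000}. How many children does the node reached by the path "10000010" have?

Follow the path "10000010" to its node, then look at its outgoing edges.
Characters that immediately follow "10000010" among the stored strings: {0, 1}.
That node has 2 child edges.

2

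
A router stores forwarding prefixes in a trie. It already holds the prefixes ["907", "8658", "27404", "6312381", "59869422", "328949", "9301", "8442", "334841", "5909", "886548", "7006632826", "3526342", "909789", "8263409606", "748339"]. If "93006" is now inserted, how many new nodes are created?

Walking "93006" from the root, the first 3 characters ("930") follow existing edges; "0" is the first miss.
New nodes needed: |"93006"| − 3 = 5 − 3 = 2.

2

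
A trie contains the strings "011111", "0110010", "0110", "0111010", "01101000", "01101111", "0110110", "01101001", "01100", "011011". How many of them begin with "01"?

10

Traverse to the node for "01", then collect every word in that subtree.
Words under "01": 0110, 01100, 0110010, 01101000, 01101001, 011011, 0110110, 01101111, 0111010, 011111
Count: 10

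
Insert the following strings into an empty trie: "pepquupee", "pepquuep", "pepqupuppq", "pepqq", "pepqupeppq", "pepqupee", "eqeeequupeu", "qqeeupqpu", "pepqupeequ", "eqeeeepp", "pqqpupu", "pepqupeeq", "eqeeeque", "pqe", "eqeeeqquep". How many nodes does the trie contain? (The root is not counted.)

59

Count nodes per top-level branch (shared prefixes stored once):
  'e'-branch (eqeeeepp, eqeeeqquep, eqeeeque, eqeeequupeu): 19 nodes
  'p'-branch (pepqq, pepqupee, pepqupeeq, pepqupeequ, pepqupeppq, pepqupuppq, pepquuep, pepquupee, pqe, pqqpupu): 31 nodes
  'q'-branch (qqeeupqpu): 9 nodes
Sum: 59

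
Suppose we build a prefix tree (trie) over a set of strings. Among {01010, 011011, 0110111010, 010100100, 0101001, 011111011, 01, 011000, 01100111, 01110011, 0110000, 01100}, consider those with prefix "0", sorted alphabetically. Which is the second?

Filter for "0…" and sort: "01", "01010", "0101001", "010100100", "01100", "011000", "0110000", "01100111", "011011", "0110111010", "01110011", "011111011"
Position 2: 01010

01010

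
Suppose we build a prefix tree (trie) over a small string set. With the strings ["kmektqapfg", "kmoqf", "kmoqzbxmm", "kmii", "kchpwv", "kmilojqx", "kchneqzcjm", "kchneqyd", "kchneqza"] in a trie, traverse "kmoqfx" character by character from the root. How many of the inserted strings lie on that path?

Check each prefix of "kmoqfx" against the stored set — each match is an end-marker on the path.
Prefixes of the query that are stored words: "kmoqf"
Count: 1

1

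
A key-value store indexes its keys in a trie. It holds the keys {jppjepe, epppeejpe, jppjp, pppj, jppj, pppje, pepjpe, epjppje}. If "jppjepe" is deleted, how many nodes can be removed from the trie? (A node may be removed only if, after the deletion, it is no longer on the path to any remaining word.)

After clearing the end-marker at "jppjepe", prune upward until reaching a node still needed by another word.
The suffix "epe" (3 nodes) is used only by "jppjepe"; the node for "jppj" still has the child "p", so pruning stops there.
Nodes removed: 3

3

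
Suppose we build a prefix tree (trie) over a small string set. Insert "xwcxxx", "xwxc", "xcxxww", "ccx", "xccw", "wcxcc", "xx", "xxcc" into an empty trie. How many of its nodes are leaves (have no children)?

7

Leaves are exactly the stored words that no other stored word extends.
Those words: "ccx", "wcxcc", "xccw", "xcxxww", "xwcxxx", "xwxc", "xxcc"
Leaf count: 7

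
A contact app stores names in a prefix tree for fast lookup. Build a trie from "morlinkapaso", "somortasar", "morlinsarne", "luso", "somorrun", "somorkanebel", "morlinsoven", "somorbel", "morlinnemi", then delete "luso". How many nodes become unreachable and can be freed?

4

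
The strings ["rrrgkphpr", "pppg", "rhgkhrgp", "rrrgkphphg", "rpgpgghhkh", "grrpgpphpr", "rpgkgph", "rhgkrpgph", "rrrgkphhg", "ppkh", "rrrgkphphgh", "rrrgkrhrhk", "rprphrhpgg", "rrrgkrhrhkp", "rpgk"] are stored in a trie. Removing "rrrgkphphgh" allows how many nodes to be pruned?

A node on "rrrgkphphgh"'s path can go only if nothing else ends at it or branches off below it.
The suffix "h" (1 node) is used only by "rrrgkphphgh"; "rrrgkphphg" is itself a stored word, so pruning stops there.
Nodes removed: 1

1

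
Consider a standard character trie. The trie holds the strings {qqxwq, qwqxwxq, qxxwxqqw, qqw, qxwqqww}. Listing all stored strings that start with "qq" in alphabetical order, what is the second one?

Filter for "qq…" and sort: "qqw", "qqxwq"
The 2nd is qqxwq.

qqxwq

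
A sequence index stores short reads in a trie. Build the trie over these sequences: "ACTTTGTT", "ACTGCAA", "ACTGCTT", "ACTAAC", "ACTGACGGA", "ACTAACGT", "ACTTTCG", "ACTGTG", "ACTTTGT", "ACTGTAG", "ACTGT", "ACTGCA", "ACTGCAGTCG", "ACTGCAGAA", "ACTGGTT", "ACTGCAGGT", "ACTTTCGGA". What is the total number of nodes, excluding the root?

43

For each word, the new-node count is its length minus the longest prefix already in the trie:
  "ACTTTGTT" → 8 new (A, C, T, T, T, G, T, T)
  "ACTGCAA" → prefix "ACT" already present; 4 new (G, C, A, A)
  "ACTGCTT" → prefix "ACTGC" already present; 2 new (T, T)
  "ACTAAC" → prefix "ACT" already present; 3 new (A, A, C)
  "ACTGACGGA" → prefix "ACTG" already present; 5 new (A, C, G, G, A)
  "ACTAACGT" → prefix "ACTAAC" already present; 2 new (G, T)
  "ACTTTCG" → prefix "ACTTT" already present; 2 new (C, G)
  "ACTGTG" → prefix "ACTG" already present; 2 new (T, G)
  "ACTTTGT" → prefix "ACTTTGT" already present; 0 new (none)
  "ACTGTAG" → prefix "ACTGT" already present; 2 new (A, G)
  "ACTGT" → prefix "ACTGT" already present; 0 new (none)
  "ACTGCA" → prefix "ACTGCA" already present; 0 new (none)
  "ACTGCAGTCG" → prefix "ACTGCA" already present; 4 new (G, T, C, G)
  "ACTGCAGAA" → prefix "ACTGCAG" already present; 2 new (A, A)
  "ACTGGTT" → prefix "ACTG" already present; 3 new (G, T, T)
  "ACTGCAGGT" → prefix "ACTGCAG" already present; 2 new (G, T)
  "ACTTTCGGA" → prefix "ACTTTCG" already present; 2 new (G, A)
Total nodes = 8 + 4 + 2 + 3 + 5 + 2 + 2 + 2 + 0 + 2 + 0 + 0 + 4 + 2 + 3 + 2 + 2 = 43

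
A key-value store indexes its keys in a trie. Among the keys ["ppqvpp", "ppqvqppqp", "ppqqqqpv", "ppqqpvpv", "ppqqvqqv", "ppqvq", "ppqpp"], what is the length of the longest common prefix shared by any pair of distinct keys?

The deepest shared node is where two words last agree before diverging.
"ppqvq" and "ppqvqppqp" agree on "ppqvq" (5 characters) before diverging; nothing deeper is shared.
Longest shared-prefix length: 5

5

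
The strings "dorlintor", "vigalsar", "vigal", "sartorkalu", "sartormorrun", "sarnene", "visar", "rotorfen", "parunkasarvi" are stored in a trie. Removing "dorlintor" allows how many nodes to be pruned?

A node on "dorlintor"'s path can go only if nothing else ends at it or branches off below it.
No other word shares any prefix with "dorlintor", so all 9 of its nodes go.
Nodes removed: 9

9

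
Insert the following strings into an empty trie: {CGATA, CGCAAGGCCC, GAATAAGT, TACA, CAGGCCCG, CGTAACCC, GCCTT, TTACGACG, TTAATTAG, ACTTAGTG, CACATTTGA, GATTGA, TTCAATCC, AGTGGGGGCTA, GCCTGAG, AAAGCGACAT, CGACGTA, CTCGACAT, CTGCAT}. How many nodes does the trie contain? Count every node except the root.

Trace insertions, counting only characters that open a new branch:
  "CGATA" → 5 new (C, G, A, T, A)
  "CGCAAGGCCC" → prefix "CG" already present; 8 new (C, A, A, G, G, C, C, C)
  "GAATAAGT" → 8 new (G, A, A, T, A, A, G, T)
  "TACA" → 4 new (T, A, C, A)
  "CAGGCCCG" → prefix "C" already present; 7 new (A, G, G, C, C, C, G)
  "CGTAACCC" → prefix "CG" already present; 6 new (T, A, A, C, C, C)
  "GCCTT" → prefix "G" already present; 4 new (C, C, T, T)
  "TTACGACG" → prefix "T" already present; 7 new (T, A, C, G, A, C, G)
  "TTAATTAG" → prefix "TTA" already present; 5 new (A, T, T, A, G)
  "ACTTAGTG" → 8 new (A, C, T, T, A, G, T, G)
  "CACATTTGA" → prefix "CA" already present; 7 new (C, A, T, T, T, G, A)
  "GATTGA" → prefix "GA" already present; 4 new (T, T, G, A)
  "TTCAATCC" → prefix "TT" already present; 6 new (C, A, A, T, C, C)
  "AGTGGGGGCTA" → prefix "A" already present; 10 new (G, T, G, G, G, G, G, C, T, A)
  "GCCTGAG" → prefix "GCCT" already present; 3 new (G, A, G)
  "AAAGCGACAT" → prefix "A" already present; 9 new (A, A, G, C, G, A, C, A, T)
  "CGACGTA" → prefix "CGA" already present; 4 new (C, G, T, A)
  "CTCGACAT" → prefix "C" already present; 7 new (T, C, G, A, C, A, T)
  "CTGCAT" → prefix "CT" already present; 4 new (G, C, A, T)
Total nodes = 5 + 8 + 8 + 4 + 7 + 6 + 4 + 7 + 5 + 8 + 7 + 4 + 6 + 10 + 3 + 9 + 4 + 7 + 4 = 116

116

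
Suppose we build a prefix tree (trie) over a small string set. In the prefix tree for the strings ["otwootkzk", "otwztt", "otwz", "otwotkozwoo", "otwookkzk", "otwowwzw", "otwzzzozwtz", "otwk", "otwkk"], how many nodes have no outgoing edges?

A leaf is a node with no children — equivalently, the end of a word that is not a proper prefix of any other stored word.
Those words: "otwkk", "otwookkzk", "otwootkzk", "otwotkozwoo", "otwowwzw", "otwztt", "otwzzzozwtz"
Leaf count: 7

7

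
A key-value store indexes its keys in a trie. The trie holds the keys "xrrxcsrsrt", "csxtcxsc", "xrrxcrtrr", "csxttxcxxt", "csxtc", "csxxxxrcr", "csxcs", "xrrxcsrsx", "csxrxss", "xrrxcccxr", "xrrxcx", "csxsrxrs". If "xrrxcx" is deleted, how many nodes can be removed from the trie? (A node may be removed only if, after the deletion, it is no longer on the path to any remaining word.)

Walk "xrrxcx" from the leaf back toward the root, removing each node that no remaining word uses.
The suffix "x" (1 node) is used only by "xrrxcx"; the node for "xrrxc" still has the child "s", so pruning stops there.
Nodes removed: 1

1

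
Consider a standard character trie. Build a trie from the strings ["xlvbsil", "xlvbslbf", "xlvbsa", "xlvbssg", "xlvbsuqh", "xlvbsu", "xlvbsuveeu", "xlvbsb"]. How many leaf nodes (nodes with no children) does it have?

Leaves are exactly the stored words that no other stored word extends.
Those words: "xlvbsa", "xlvbsb", "xlvbsil", "xlvbslbf", "xlvbssg", "xlvbsuqh", "xlvbsuveeu"
Leaf count: 7

7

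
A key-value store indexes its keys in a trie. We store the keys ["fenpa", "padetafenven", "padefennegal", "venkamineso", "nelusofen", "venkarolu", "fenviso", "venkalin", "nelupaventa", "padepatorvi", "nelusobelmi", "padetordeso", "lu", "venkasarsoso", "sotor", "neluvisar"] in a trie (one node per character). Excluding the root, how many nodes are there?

Count nodes per top-level branch (shared prefixes stored once):
  'f'-branch (fenpa, fenviso): 9 nodes
  'l'-branch (lu): 2 nodes
  'n'-branch (nelupaventa, nelusobelmi, nelusofen, neluvisar): 26 nodes
  'p'-branch (padefennegal, padepatorvi, padetafenven, padetordeso): 33 nodes
  's'-branch (sotor): 5 nodes
  'v'-branch (venkalin, venkamineso, venkarolu, venkasarsoso): 25 nodes
Sum: 100

100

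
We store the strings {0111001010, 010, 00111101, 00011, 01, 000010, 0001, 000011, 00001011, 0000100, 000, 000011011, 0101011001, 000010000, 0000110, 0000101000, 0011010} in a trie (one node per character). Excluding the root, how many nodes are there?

46

For each word, the new-node count is its length minus the longest prefix already in the trie:
  "0111001010" → 10 new (0, 1, 1, 1, 0, 0, 1, 0, 1, 0)
  "010" → prefix "01" already present; 1 new (0)
  "00111101" → prefix "0" already present; 7 new (0, 1, 1, 1, 1, 0, 1)
  "00011" → prefix "00" already present; 3 new (0, 1, 1)
  "01" → prefix "01" already present; 0 new (none)
  "000010" → prefix "000" already present; 3 new (0, 1, 0)
  "0001" → prefix "0001" already present; 0 new (none)
  "000011" → prefix "00001" already present; 1 new (1)
  "00001011" → prefix "000010" already present; 2 new (1, 1)
  "0000100" → prefix "000010" already present; 1 new (0)
  "000" → prefix "000" already present; 0 new (none)
  "000011011" → prefix "000011" already present; 3 new (0, 1, 1)
  "0101011001" → prefix "010" already present; 7 new (1, 0, 1, 1, 0, 0, 1)
  "000010000" → prefix "0000100" already present; 2 new (0, 0)
  "0000110" → prefix "0000110" already present; 0 new (none)
  "0000101000" → prefix "0000101" already present; 3 new (0, 0, 0)
  "0011010" → prefix "0011" already present; 3 new (0, 1, 0)
Total nodes = 10 + 1 + 7 + 3 + 0 + 3 + 0 + 1 + 2 + 1 + 0 + 3 + 7 + 2 + 0 + 3 + 3 = 46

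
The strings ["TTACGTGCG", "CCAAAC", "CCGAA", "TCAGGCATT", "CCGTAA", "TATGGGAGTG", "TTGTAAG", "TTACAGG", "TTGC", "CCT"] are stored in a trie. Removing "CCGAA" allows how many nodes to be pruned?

2

Walk "CCGAA" from the leaf back toward the root, removing each node that no remaining word uses.
The suffix "AA" (2 nodes) is used only by "CCGAA"; the node for "CCG" still has the child "T", so pruning stops there.
Nodes removed: 2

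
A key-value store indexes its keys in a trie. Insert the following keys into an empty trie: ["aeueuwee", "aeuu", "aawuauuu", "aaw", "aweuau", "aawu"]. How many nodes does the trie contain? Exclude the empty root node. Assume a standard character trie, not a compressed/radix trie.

21

For each word, the new-node count is its length minus the longest prefix already in the trie:
  "aeueuwee" → 8 new (a, e, u, e, u, w, e, e)
  "aeuu" → prefix "aeu" already present; 1 new (u)
  "aawuauuu" → prefix "a" already present; 7 new (a, w, u, a, u, u, u)
  "aaw" → prefix "aaw" already present; 0 new (none)
  "aweuau" → prefix "a" already present; 5 new (w, e, u, a, u)
  "aawu" → prefix "aawu" already present; 0 new (none)
Total nodes = 8 + 1 + 7 + 0 + 5 + 0 = 21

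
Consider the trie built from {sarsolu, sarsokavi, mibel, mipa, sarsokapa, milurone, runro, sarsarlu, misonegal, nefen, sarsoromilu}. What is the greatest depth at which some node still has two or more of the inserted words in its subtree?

7

The deepest shared node is where two words last agree before diverging.
e.g. "sarsokapa" and "sarsokavi" share the prefix "sarsoka" of length 7; no pair shares a longer one.
Longest shared-prefix length: 7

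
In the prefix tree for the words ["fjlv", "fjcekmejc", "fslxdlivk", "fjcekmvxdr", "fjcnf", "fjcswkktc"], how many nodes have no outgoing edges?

Leaves are exactly the stored words that no other stored word extends.
Those words: "fjcekmejc", "fjcekmvxdr", "fjcnf", "fjcswkktc", "fjlv", "fslxdlivk"
Leaf count: 6

6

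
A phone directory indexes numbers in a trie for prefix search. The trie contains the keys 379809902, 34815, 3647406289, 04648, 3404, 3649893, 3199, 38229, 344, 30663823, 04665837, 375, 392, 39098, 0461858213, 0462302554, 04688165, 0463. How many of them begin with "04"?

6

Filter for entries beginning with "04":
Words under "04": 0461858213, 0462302554, 0463, 04648, 04665837, 04688165
Count: 6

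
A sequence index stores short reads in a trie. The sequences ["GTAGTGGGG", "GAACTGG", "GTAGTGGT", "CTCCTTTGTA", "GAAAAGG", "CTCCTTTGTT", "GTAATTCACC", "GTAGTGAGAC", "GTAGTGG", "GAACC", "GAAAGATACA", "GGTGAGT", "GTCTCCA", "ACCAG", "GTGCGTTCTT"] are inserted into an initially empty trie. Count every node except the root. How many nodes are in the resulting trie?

73

Trace insertions, counting only characters that open a new branch:
  "GTAGTGGGG" → 9 new (G, T, A, G, T, G, G, G, G)
  "GAACTGG" → prefix "G" already present; 6 new (A, A, C, T, G, G)
  "GTAGTGGT" → prefix "GTAGTGG" already present; 1 new (T)
  "CTCCTTTGTA" → 10 new (C, T, C, C, T, T, T, G, T, A)
  "GAAAAGG" → prefix "GAA" already present; 4 new (A, A, G, G)
  "CTCCTTTGTT" → prefix "CTCCTTTGT" already present; 1 new (T)
  "GTAATTCACC" → prefix "GTA" already present; 7 new (A, T, T, C, A, C, C)
  "GTAGTGAGAC" → prefix "GTAGTG" already present; 4 new (A, G, A, C)
  "GTAGTGG" → prefix "GTAGTGG" already present; 0 new (none)
  "GAACC" → prefix "GAAC" already present; 1 new (C)
  "GAAAGATACA" → prefix "GAAA" already present; 6 new (G, A, T, A, C, A)
  "GGTGAGT" → prefix "G" already present; 6 new (G, T, G, A, G, T)
  "GTCTCCA" → prefix "GT" already present; 5 new (C, T, C, C, A)
  "ACCAG" → 5 new (A, C, C, A, G)
  "GTGCGTTCTT" → prefix "GT" already present; 8 new (G, C, G, T, T, C, T, T)
Total nodes = 9 + 6 + 1 + 10 + 4 + 1 + 7 + 4 + 0 + 1 + 6 + 6 + 5 + 5 + 8 = 73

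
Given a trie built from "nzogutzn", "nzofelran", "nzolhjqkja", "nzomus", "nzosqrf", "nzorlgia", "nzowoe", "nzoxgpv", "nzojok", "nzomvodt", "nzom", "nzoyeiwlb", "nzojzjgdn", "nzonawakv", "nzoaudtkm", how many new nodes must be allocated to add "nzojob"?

Walking "nzojob" from the root, the first 5 characters ("nzojo") follow existing edges; "b" is the first miss.
So 6 − 5 = 1 new nodes.

1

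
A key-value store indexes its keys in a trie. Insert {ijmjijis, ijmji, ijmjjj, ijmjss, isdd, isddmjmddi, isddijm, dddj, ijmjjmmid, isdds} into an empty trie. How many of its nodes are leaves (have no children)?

Leaves are exactly the stored words that no other stored word extends.
Those words: "dddj", "ijmjijis", "ijmjjj", "ijmjjmmid", "ijmjss", "isddijm", "isddmjmddi", "isdds"
Leaf count: 8

8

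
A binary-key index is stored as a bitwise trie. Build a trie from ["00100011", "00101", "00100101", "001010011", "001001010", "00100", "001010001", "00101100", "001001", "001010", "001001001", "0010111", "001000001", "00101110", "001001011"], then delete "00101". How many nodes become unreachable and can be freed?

After clearing the end-marker at "00101", prune upward until reaching a node still needed by another word.
Every node on "00101" is still needed (e.g. by "001010011"), so nothing is freed.
Nodes removed: 0

0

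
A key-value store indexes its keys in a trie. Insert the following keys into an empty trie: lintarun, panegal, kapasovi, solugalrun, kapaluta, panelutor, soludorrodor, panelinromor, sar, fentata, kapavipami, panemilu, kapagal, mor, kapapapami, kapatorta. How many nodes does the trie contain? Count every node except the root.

For each word, the new-node count is its length minus the longest prefix already in the trie:
  "lintarun" → 8 new (l, i, n, t, a, r, u, n)
  "panegal" → 7 new (p, a, n, e, g, a, l)
  "kapasovi" → 8 new (k, a, p, a, s, o, v, i)
  "solugalrun" → 10 new (s, o, l, u, g, a, l, r, u, n)
  "kapaluta" → prefix "kapa" already present; 4 new (l, u, t, a)
  "panelutor" → prefix "pane" already present; 5 new (l, u, t, o, r)
  "soludorrodor" → prefix "solu" already present; 8 new (d, o, r, r, o, d, o, r)
  "panelinromor" → prefix "panel" already present; 7 new (i, n, r, o, m, o, r)
  "sar" → prefix "s" already present; 2 new (a, r)
  "fentata" → 7 new (f, e, n, t, a, t, a)
  "kapavipami" → prefix "kapa" already present; 6 new (v, i, p, a, m, i)
  "panemilu" → prefix "pane" already present; 4 new (m, i, l, u)
  "kapagal" → prefix "kapa" already present; 3 new (g, a, l)
  "mor" → 3 new (m, o, r)
  "kapapapami" → prefix "kapa" already present; 6 new (p, a, p, a, m, i)
  "kapatorta" → prefix "kapa" already present; 5 new (t, o, r, t, a)
Total nodes = 8 + 7 + 8 + 10 + 4 + 5 + 8 + 7 + 2 + 7 + 6 + 4 + 3 + 3 + 6 + 5 = 93

93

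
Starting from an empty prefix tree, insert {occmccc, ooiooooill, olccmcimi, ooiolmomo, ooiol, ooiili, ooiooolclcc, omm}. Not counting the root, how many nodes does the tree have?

39

Trie structure (* marks end of a word):
(root)
└─ o
   ├─ c
   │  └─ c
   │     └─ m
   │        └─ c
   │           └─ c
   │              └─ c *
   ├─ l
   │  └─ c
   │     └─ c
   │        └─ m
   │           └─ c
   │              └─ i
   │                 └─ m
   │                    └─ i *
   ├─ m
   │  └─ m *
   └─ o
      └─ i
         ├─ i
         │  └─ l
         │     └─ i *
         └─ o
            ├─ l *
            │  └─ m
            │     └─ o
            │        └─ m
            │           └─ o *
            └─ o
               └─ o
                  ├─ l
                  │  └─ c
                  │     └─ l
                  │        └─ c
                  │           └─ c *
                  └─ o
                     └─ i
                        └─ l
                           └─ l *
Counting every labelled node above: 39.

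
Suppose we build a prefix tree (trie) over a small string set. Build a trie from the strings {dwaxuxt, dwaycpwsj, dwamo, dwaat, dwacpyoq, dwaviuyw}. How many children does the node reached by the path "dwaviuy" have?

1

Walk "dwaviuy" from the root, arriving at one node.
Characters that immediately follow "dwaviuy" among the stored strings: {w}.
That node has 1 child edge.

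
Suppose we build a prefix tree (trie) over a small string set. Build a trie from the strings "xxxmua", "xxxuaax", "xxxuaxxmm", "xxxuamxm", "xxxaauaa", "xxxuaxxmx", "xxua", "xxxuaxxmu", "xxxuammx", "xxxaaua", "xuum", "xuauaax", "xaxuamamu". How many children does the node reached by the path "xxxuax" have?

Follow the path "xxxuax" to its node, then look at its outgoing edges.
Characters that immediately follow "xxxuax" among the stored strings: {x}.
That node has 1 child edge.

1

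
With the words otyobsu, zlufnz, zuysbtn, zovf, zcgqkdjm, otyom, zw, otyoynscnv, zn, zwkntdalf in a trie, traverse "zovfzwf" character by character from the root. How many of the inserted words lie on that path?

1

Check each prefix of "zovfzwf" against the stored set — each match is an end-marker on the path.
Prefixes of the query that are stored words: "zovf"
Count: 1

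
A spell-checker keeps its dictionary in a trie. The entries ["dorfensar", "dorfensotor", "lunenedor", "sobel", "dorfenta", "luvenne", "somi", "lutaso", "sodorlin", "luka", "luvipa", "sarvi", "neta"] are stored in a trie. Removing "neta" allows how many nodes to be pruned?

4

After clearing the end-marker at "neta", prune upward until reaching a node still needed by another word.
No other word shares any prefix with "neta", so all 4 of its nodes go.
Nodes removed: 4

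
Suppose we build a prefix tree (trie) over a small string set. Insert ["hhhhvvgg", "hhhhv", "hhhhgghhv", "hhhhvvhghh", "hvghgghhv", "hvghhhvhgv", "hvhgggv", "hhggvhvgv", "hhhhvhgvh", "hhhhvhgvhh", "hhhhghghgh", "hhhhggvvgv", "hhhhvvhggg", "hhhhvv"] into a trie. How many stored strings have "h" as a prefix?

14

Filter for entries beginning with "h":
Words under "h": hhggvhvgv, hhhhgghhv, hhhhggvvgv, hhhhghghgh, hhhhv, hhhhvhgvh, hhhhvhgvhh, hhhhvv, hhhhvvgg, hhhhvvhggg, hhhhvvhghh, hvghgghhv, hvghhhvhgv, hvhgggv
Count: 14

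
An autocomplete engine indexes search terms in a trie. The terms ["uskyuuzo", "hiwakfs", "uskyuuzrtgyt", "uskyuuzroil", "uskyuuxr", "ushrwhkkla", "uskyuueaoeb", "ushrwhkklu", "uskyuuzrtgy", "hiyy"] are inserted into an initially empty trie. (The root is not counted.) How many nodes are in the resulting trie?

41

For each word, the new-node count is its length minus the longest prefix already in the trie:
  "uskyuuzo" → 8 new (u, s, k, y, u, u, z, o)
  "hiwakfs" → 7 new (h, i, w, a, k, f, s)
  "uskyuuzrtgyt" → prefix "uskyuuz" already present; 5 new (r, t, g, y, t)
  "uskyuuzroil" → prefix "uskyuuzr" already present; 3 new (o, i, l)
  "uskyuuxr" → prefix "uskyuu" already present; 2 new (x, r)
  "ushrwhkkla" → prefix "us" already present; 8 new (h, r, w, h, k, k, l, a)
  "uskyuueaoeb" → prefix "uskyuu" already present; 5 new (e, a, o, e, b)
  "ushrwhkklu" → prefix "ushrwhkkl" already present; 1 new (u)
  "uskyuuzrtgy" → prefix "uskyuuzrtgy" already present; 0 new (none)
  "hiyy" → prefix "hi" already present; 2 new (y, y)
Total nodes = 8 + 7 + 5 + 3 + 2 + 8 + 5 + 1 + 0 + 2 = 41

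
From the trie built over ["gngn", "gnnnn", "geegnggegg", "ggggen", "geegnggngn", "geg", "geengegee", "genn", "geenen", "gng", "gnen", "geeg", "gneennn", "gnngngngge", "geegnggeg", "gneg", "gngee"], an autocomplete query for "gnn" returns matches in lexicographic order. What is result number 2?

DFS of the "gnn" subtree visits, in order: "gnngngngge", "gnnnn"
The 2nd is gnnnn.

gnnnn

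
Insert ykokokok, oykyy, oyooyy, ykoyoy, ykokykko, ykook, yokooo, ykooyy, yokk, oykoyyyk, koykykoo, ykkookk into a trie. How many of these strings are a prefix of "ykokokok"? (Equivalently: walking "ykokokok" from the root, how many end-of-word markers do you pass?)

1

Walk "ykokokok" from the root; an end-of-word marker is hit whenever a stored word is a prefix of "ykokokok".
Prefixes of the query that are stored words: "ykokokok"
Count: 1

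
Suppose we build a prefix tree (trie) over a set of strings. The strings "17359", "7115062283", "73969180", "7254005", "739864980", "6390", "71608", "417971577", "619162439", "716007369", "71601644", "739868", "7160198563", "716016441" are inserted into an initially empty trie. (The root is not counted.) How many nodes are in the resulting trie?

74

For each word, the new-node count is its length minus the longest prefix already in the trie:
  "17359" → 5 new (1, 7, 3, 5, 9)
  "7115062283" → 10 new (7, 1, 1, 5, 0, 6, 2, 2, 8, 3)
  "73969180" → prefix "7" already present; 7 new (3, 9, 6, 9, 1, 8, 0)
  "7254005" → prefix "7" already present; 6 new (2, 5, 4, 0, 0, 5)
  "739864980" → prefix "739" already present; 6 new (8, 6, 4, 9, 8, 0)
  "6390" → 4 new (6, 3, 9, 0)
  "71608" → prefix "71" already present; 3 new (6, 0, 8)
  "417971577" → 9 new (4, 1, 7, 9, 7, 1, 5, 7, 7)
  "619162439" → prefix "6" already present; 8 new (1, 9, 1, 6, 2, 4, 3, 9)
  "716007369" → prefix "7160" already present; 5 new (0, 7, 3, 6, 9)
  "71601644" → prefix "7160" already present; 4 new (1, 6, 4, 4)
  "739868" → prefix "73986" already present; 1 new (8)
  "7160198563" → prefix "71601" already present; 5 new (9, 8, 5, 6, 3)
  "716016441" → prefix "71601644" already present; 1 new (1)
Total nodes = 5 + 10 + 7 + 6 + 6 + 4 + 3 + 9 + 8 + 5 + 4 + 1 + 5 + 1 = 74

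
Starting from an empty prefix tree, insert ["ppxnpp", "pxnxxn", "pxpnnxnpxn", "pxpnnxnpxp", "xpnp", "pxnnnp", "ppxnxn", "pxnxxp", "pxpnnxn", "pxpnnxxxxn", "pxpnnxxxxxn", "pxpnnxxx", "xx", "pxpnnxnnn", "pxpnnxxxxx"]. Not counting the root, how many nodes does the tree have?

Trace insertions, counting only characters that open a new branch:
  "ppxnpp" → 6 new (p, p, x, n, p, p)
  "pxnxxn" → prefix "p" already present; 5 new (x, n, x, x, n)
  "pxpnnxnpxn" → prefix "px" already present; 8 new (p, n, n, x, n, p, x, n)
  "pxpnnxnpxp" → prefix "pxpnnxnpx" already present; 1 new (p)
  "xpnp" → 4 new (x, p, n, p)
  "pxnnnp" → prefix "pxn" already present; 3 new (n, n, p)
  "ppxnxn" → prefix "ppxn" already present; 2 new (x, n)
  "pxnxxp" → prefix "pxnxx" already present; 1 new (p)
  "pxpnnxn" → prefix "pxpnnxn" already present; 0 new (none)
  "pxpnnxxxxn" → prefix "pxpnnx" already present; 4 new (x, x, x, n)
  "pxpnnxxxxxn" → prefix "pxpnnxxxx" already present; 2 new (x, n)
  "pxpnnxxx" → prefix "pxpnnxxx" already present; 0 new (none)
  "xx" → prefix "x" already present; 1 new (x)
  "pxpnnxnnn" → prefix "pxpnnxn" already present; 2 new (n, n)
  "pxpnnxxxxx" → prefix "pxpnnxxxxx" already present; 0 new (none)
Total nodes = 6 + 5 + 8 + 1 + 4 + 3 + 2 + 1 + 0 + 4 + 2 + 0 + 1 + 2 + 0 = 39

39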